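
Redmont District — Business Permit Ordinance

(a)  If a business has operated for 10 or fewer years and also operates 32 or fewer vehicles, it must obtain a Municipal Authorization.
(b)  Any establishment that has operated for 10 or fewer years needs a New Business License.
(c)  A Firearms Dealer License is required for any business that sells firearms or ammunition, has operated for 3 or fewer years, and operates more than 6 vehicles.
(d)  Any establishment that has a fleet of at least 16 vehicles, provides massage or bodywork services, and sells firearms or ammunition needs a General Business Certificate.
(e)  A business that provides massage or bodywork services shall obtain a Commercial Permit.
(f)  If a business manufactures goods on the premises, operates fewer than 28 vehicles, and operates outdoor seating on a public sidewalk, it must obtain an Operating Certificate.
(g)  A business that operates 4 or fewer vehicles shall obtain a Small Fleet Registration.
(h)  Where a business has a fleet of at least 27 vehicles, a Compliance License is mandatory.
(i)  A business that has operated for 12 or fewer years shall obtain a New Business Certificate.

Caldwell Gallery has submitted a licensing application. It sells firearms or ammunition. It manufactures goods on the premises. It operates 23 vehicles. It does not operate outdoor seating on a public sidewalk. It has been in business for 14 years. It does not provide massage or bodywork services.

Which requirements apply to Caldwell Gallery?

None

(a) years in business 14 > 10; vehicles 23 ≤ 32 → Municipal Authorization not required.
(b) years in business 14 > 10 → New Business License not required.
(c) sells firearms or ammunition; years in business 14 > 3; vehicles 23 > 6 → Firearms Dealer License not required.
(d) vehicles 23 ≥ 16; does not provide massage or bodywork services; sells firearms or ammunition → General Business Certificate not required.
(e) does not provide massage or bodywork services → Commercial Permit not required.
(f) manufactures goods on the premises; vehicles 23 < 28; does not operate outdoor seating on a public sidewalk → Operating Certificate not required.
(g) vehicles 23 > 4 → Small Fleet Registration not required.
(h) vehicles 23 < 27 → Compliance License not required.
(i) years in business 14 > 12 → New Business Certificate not required.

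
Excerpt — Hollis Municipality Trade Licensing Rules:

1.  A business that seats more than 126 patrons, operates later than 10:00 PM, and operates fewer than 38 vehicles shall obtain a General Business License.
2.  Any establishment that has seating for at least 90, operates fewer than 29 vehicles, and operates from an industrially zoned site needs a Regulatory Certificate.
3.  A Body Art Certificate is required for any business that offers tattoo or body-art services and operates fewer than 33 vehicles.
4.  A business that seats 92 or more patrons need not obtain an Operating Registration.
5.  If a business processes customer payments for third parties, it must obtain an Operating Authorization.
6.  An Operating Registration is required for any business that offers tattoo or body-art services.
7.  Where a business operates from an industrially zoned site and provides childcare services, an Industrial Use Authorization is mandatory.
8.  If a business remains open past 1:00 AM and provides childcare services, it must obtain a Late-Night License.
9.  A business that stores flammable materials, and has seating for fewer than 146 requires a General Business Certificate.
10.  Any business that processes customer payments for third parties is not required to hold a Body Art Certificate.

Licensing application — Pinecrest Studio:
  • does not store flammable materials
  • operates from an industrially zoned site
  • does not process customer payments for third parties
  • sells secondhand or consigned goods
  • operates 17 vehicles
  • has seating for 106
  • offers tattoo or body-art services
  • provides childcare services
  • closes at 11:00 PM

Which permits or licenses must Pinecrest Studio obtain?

Body Art Certificate, Industrial Use Authorization, Regulatory Certificate

1. seating 106 ≤ 126; closes 11:00 PM, after 10:00 PM; vehicles 17 < 38 → General Business License not required.
2. seating 106 ≥ 90; vehicles 17 < 29; operates from an industrially zoned site → Regulatory Certificate required.
3. offers tattoo or body-art services; vehicles 17 < 33 → Body Art Certificate required.
4. seating 106 ≥ 92 → exempt from Operating Registration.
5. does not process customer payments for third parties → Operating Authorization not required.
6. offers tattoo or body-art services → Operating Registration required.
7. operates from an industrially zoned site; provides childcare services → Industrial Use Authorization required.
8. closes 11:00 PM, at/before 1:00 AM; provides childcare services → Late-Night License not required.
9. does not store flammable materials; seating 106 < 146 → General Business Certificate not required.
10. does not process customer payments for third parties → Body Art Certificate exemption does not apply.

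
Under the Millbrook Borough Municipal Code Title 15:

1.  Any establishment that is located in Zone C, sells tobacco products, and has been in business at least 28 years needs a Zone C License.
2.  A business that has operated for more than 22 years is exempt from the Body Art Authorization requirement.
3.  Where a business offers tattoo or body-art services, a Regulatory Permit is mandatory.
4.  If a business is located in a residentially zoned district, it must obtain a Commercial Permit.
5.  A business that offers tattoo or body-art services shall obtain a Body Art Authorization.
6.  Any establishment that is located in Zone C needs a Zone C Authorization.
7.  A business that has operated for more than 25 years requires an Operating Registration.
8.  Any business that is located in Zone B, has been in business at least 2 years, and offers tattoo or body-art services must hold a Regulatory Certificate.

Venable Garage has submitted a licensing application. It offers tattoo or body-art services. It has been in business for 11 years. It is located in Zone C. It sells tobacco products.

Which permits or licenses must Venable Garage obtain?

1. is located in Zone C; sells tobacco products; years in business 11 < 28 → Zone C License not required.
2. years in business 11 ≤ 22 → Body Art Authorization exemption does not apply.
3. offers tattoo or body-art services → Regulatory Permit required.
4. is located in Zone C (not: is located in a residentially zoned district) → Commercial Permit not required.
5. offers tattoo or body-art services → Body Art Authorization required.
6. is located in Zone C → Zone C Authorization required.
7. years in business 11 ≤ 25 → Operating Registration not required.
8. is located in Zone C (not: is located in Zone B); years in business 11 ≥ 2; offers tattoo or body-art services → Regulatory Certificate not required.

Body Art Authorization, Regulatory Permit, Zone C Authorization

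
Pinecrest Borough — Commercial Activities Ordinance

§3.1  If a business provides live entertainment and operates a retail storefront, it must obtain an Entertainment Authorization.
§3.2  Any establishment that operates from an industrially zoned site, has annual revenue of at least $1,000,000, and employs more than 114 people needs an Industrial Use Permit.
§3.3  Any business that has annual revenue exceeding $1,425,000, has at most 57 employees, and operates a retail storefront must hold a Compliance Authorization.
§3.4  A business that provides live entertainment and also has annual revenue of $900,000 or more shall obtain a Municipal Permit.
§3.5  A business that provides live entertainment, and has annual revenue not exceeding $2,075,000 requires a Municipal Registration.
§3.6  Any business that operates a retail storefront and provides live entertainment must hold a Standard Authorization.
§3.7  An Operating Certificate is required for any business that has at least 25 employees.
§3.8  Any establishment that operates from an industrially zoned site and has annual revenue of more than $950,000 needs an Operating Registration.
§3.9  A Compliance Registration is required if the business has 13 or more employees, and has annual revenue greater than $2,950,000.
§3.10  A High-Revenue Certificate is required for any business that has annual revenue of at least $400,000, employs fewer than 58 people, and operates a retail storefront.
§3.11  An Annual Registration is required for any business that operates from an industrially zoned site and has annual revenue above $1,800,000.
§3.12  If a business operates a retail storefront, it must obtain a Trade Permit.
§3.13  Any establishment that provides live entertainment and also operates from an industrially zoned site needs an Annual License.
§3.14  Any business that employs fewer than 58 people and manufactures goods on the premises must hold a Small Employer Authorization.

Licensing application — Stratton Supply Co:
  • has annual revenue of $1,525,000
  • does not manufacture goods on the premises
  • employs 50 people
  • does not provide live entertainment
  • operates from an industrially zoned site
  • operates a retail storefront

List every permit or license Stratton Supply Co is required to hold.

§3.1 does not provide live entertainment; operates a retail storefront → Entertainment Authorization not required.
§3.2 operates from an industrially zoned site; revenue $1,525,000 ≥ $1,000,000; employees 50 ≤ 114 → Industrial Use Permit not required.
§3.3 revenue $1,525,000 > $1,425,000; employees 50 ≤ 57; operates a retail storefront → Compliance Authorization required.
§3.4 does not provide live entertainment; revenue $1,525,000 ≥ $900,000 → Municipal Permit not required.
§3.5 does not provide live entertainment; revenue $1,525,000 ≤ $2,075,000 → Municipal Registration not required.
§3.6 operates a retail storefront; does not provide live entertainment → Standard Authorization not required.
§3.7 employees 50 ≥ 25 → Operating Certificate required.
§3.8 operates from an industrially zoned site; revenue $1,525,000 > $950,000 → Operating Registration required.
§3.9 employees 50 ≥ 13; revenue $1,525,000 ≤ $2,950,000 → Compliance Registration not required.
§3.10 revenue $1,525,000 ≥ $400,000; employees 50 < 58; operates a retail storefront → High-Revenue Certificate required.
§3.11 operates from an industrially zoned site; revenue $1,525,000 ≤ $1,800,000 → Annual Registration not required.
§3.12 operates a retail storefront → Trade Permit required.
§3.13 does not provide live entertainment; operates from an industrially zoned site → Annual License not required.
§3.14 employees 50 < 58; does not manufacture goods on the premises → Small Employer Authorization not required.

Compliance Authorization, High-Revenue Certificate, Operating Certificate, Operating Registration, Trade Permit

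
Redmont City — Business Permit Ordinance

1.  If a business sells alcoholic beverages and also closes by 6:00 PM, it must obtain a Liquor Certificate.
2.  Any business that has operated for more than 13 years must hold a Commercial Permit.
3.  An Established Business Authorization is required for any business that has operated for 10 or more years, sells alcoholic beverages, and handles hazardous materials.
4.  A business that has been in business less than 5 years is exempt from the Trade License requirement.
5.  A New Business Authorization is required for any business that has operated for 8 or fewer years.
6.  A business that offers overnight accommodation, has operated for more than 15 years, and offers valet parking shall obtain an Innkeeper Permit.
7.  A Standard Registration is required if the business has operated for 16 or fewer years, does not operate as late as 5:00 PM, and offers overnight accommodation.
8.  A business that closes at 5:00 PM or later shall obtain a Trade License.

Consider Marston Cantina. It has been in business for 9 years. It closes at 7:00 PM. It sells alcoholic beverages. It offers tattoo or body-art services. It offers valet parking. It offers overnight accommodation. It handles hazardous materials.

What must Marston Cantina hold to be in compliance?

Trade License

1. sells alcoholic beverages; closes 7:00 PM, after 6:00 PM → Liquor Certificate not required.
2. years in business 9 ≤ 13 → Commercial Permit not required.
3. years in business 9 < 10; sells alcoholic beverages; handles hazardous materials → Established Business Authorization not required.
4. years in business 9 ≥ 5 → Trade License exemption does not apply.
5. years in business 9 > 8 → New Business Authorization not required.
6. offers overnight accommodation; years in business 9 ≤ 15; offers valet parking → Innkeeper Permit not required.
7. years in business 9 ≤ 16; closes 7:00 PM, after 5:00 PM; offers overnight accommodation → Standard Registration not required.
8. closes 7:00 PM, after 5:00 PM → Trade License required.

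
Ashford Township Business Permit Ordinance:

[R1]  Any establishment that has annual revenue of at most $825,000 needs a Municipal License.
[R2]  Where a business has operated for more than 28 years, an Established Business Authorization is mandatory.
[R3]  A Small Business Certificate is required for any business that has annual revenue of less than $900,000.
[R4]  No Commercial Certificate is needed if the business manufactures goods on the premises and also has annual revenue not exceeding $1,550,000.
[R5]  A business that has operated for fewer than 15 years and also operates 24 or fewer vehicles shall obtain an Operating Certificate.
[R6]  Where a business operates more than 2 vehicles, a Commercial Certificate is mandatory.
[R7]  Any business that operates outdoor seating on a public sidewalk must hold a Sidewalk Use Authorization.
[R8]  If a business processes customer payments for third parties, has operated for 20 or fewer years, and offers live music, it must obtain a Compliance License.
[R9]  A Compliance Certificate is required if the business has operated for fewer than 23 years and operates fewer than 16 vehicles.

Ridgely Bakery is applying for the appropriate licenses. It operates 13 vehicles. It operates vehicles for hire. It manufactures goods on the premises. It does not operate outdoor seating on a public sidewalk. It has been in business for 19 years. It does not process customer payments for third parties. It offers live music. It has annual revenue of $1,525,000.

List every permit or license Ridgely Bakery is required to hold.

[R1] revenue $1,525,000 > $825,000 → Municipal License not required.
[R2] years in business 19 ≤ 28 → Established Business Authorization not required.
[R3] revenue $1,525,000 ≥ $900,000 → Small Business Certificate not required.
[R4] manufactures goods on the premises; revenue $1,525,000 ≤ $1,550,000 → exempt from Commercial Certificate.
[R5] years in business 19 ≥ 15; vehicles 13 ≤ 24 → Operating Certificate not required.
[R6] vehicles 13 > 2 → Commercial Certificate required.
[R7] does not operate outdoor seating on a public sidewalk → Sidewalk Use Authorization not required.
[R8] does not process customer payments for third parties; years in business 19 ≤ 20; offers live music → Compliance License not required.
[R9] years in business 19 < 23; vehicles 13 < 16 → Compliance Certificate required.

Compliance Certificate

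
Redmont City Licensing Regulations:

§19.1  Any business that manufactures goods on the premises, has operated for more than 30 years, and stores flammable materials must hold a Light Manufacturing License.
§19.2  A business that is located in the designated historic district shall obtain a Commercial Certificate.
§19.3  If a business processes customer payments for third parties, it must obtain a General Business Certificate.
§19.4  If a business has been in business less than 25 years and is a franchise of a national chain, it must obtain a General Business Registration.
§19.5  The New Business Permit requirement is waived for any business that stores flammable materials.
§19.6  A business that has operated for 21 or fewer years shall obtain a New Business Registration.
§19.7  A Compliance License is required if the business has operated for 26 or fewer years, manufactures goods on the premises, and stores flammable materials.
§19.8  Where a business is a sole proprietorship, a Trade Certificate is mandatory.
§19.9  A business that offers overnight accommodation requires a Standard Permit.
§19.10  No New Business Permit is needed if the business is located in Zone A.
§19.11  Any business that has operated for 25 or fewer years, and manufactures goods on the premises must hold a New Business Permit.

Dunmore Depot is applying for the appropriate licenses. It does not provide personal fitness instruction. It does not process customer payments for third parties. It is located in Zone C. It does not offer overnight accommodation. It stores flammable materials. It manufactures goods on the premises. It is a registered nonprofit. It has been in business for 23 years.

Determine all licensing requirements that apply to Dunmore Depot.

Compliance License

§19.1 manufactures goods on the premises; years in business 23 ≤ 30; stores flammable materials → Light Manufacturing License not required.
§19.2 is located in Zone C (not: is located in the designated historic district) → Commercial Certificate not required.
§19.3 does not process customer payments for third parties → General Business Certificate not required.
§19.4 years in business 23 < 25; is a registered nonprofit (not: is a franchise of a national chain) → General Business Registration not required.
§19.5 stores flammable materials → exempt from New Business Permit.
§19.6 years in business 23 > 21 → New Business Registration not required.
§19.7 years in business 23 ≤ 26; manufactures goods on the premises; stores flammable materials → Compliance License required.
§19.8 is a registered nonprofit (not: is a sole proprietorship) → Trade Certificate not required.
§19.9 does not offer overnight accommodation → Standard Permit not required.
§19.10 is located in Zone C (not: is located in Zone A) → New Business Permit exemption does not apply.
§19.11 years in business 23 ≤ 25; manufactures goods on the premises → New Business Permit required.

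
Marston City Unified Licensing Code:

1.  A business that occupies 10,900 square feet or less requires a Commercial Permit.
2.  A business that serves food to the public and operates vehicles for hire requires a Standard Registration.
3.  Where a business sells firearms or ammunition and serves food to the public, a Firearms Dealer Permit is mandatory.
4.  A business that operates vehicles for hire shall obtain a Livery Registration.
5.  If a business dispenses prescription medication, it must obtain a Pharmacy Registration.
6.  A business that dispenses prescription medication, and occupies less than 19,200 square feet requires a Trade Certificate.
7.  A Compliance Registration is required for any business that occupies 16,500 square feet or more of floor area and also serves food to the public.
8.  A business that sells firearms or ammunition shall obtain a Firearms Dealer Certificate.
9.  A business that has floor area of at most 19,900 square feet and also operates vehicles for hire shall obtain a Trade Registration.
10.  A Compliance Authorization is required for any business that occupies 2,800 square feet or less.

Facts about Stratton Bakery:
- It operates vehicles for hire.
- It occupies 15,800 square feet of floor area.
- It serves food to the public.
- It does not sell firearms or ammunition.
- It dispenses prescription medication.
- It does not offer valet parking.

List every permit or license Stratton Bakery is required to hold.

1. floor area 15,800 square feet > 10,900 square feet → Commercial Permit not required.
2. serves food to the public; operates vehicles for hire → Standard Registration required.
3. does not sell firearms or ammunition; serves food to the public → Firearms Dealer Permit not required.
4. operates vehicles for hire → Livery Registration required.
5. dispenses prescription medication → Pharmacy Registration required.
6. dispenses prescription medication; floor area 15,800 square feet < 19,200 square feet → Trade Certificate required.
7. floor area 15,800 square feet < 16,500 square feet; serves food to the public → Compliance Registration not required.
8. does not sell firearms or ammunition → Firearms Dealer Certificate not required.
9. floor area 15,800 square feet ≤ 19,900 square feet; operates vehicles for hire → Trade Registration required.
10. floor area 15,800 square feet > 2,800 square feet → Compliance Authorization not required.

Livery Registration, Pharmacy Registration, Standard Registration, Trade Certificate, Trade Registration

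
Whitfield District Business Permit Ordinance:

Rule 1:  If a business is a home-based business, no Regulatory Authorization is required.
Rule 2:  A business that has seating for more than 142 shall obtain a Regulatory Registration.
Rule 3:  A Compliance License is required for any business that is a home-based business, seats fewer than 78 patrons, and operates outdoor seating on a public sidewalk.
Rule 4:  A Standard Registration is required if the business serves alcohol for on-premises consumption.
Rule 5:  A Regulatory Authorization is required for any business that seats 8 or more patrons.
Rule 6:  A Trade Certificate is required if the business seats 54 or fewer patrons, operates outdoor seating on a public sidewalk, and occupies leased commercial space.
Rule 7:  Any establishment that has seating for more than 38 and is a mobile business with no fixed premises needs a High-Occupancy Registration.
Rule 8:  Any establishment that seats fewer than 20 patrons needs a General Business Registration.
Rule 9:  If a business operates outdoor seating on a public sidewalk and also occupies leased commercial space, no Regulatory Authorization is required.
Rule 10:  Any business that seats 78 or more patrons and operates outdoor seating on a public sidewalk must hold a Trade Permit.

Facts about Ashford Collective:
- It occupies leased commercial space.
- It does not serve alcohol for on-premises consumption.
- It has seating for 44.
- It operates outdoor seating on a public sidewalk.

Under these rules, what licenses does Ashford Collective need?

Trade Certificate

Rule 1: occupies leased commercial space (not: is a home-based business) → Regulatory Authorization exemption does not apply.
Rule 2: seating 44 ≤ 142 → Regulatory Registration not required.
Rule 3: occupies leased commercial space (not: is a home-based business); seating 44 < 78; operates outdoor seating on a public sidewalk → Compliance License not required.
Rule 4: does not serve alcohol for on-premises consumption → Standard Registration not required.
Rule 5: seating 44 ≥ 8 → Regulatory Authorization required.
Rule 6: seating 44 ≤ 54; operates outdoor seating on a public sidewalk; occupies leased commercial space → Trade Certificate required.
Rule 7: seating 44 > 38; occupies leased commercial space (not: is a mobile business with no fixed premises) → High-Occupancy Registration not required.
Rule 8: seating 44 ≥ 20 → General Business Registration not required.
Rule 9: operates outdoor seating on a public sidewalk; occupies leased commercial space → exempt from Regulatory Authorization.
Rule 10: seating 44 < 78; operates outdoor seating on a public sidewalk → Trade Permit not required.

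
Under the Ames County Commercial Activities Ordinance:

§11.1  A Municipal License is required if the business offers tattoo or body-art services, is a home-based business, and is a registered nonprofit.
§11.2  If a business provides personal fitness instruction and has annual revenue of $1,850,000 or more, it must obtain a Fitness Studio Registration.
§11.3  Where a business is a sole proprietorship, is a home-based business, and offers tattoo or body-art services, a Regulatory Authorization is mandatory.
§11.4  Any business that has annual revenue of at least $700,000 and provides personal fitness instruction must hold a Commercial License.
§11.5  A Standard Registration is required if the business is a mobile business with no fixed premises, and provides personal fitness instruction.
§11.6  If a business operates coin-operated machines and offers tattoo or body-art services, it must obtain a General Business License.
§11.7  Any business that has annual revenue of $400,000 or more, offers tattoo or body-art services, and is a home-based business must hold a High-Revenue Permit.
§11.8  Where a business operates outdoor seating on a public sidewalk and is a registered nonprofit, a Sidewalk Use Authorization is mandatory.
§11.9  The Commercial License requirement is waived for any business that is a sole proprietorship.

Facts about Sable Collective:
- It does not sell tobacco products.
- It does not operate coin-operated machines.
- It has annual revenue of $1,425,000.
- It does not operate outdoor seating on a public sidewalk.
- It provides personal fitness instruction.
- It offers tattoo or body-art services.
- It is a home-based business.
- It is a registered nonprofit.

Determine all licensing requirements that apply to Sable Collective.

Commercial License, High-Revenue Permit, Municipal License

§11.1 offers tattoo or body-art services; is a home-based business; is a registered nonprofit → Municipal License required.
§11.2 provides personal fitness instruction; revenue $1,425,000 < $1,850,000 → Fitness Studio Registration not required.
§11.3 is a registered nonprofit (not: is a sole proprietorship); is a home-based business; offers tattoo or body-art services → Regulatory Authorization not required.
§11.4 revenue $1,425,000 ≥ $700,000; provides personal fitness instruction → Commercial License required.
§11.5 is a home-based business (not: is a mobile business with no fixed premises); provides personal fitness instruction → Standard Registration not required.
§11.6 does not operate coin-operated machines; offers tattoo or body-art services → General Business License not required.
§11.7 revenue $1,425,000 ≥ $400,000; offers tattoo or body-art services; is a home-based business → High-Revenue Permit required.
§11.8 does not operate outdoor seating on a public sidewalk; is a registered nonprofit → Sidewalk Use Authorization not required.
§11.9 is a registered nonprofit (not: is a sole proprietorship) → Commercial License exemption does not apply.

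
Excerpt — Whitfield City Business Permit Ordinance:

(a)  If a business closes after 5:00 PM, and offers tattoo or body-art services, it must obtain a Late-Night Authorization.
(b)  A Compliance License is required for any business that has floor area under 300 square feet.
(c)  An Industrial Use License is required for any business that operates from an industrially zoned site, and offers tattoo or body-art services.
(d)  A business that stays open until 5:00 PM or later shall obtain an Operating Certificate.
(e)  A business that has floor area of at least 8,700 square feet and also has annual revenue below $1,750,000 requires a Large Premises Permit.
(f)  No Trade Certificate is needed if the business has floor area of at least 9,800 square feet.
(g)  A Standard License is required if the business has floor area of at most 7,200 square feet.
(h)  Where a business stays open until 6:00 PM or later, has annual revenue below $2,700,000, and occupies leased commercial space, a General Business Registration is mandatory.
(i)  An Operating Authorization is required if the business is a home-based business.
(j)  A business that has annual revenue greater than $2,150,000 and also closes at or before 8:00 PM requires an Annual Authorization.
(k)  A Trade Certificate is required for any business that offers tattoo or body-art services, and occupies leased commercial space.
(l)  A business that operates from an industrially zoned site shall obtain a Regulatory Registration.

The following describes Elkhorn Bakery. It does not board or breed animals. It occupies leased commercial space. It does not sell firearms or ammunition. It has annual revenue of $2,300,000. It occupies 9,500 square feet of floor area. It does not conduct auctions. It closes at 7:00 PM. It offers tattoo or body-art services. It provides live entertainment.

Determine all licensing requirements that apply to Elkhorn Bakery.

(a) closes 7:00 PM, after 5:00 PM; offers tattoo or body-art services → Late-Night Authorization required.
(b) floor area 9,500 square feet ≥ 300 square feet → Compliance License not required.
(c) occupies leased commercial space (not: operates from an industrially zoned site); offers tattoo or body-art services → Industrial Use License not required.
(d) closes 7:00 PM, after 5:00 PM → Operating Certificate required.
(e) floor area 9,500 square feet ≥ 8,700 square feet; revenue $2,300,000 ≥ $1,750,000 → Large Premises Permit not required.
(f) floor area 9,500 square feet < 9,800 square feet → Trade Certificate exemption does not apply.
(g) floor area 9,500 square feet > 7,200 square feet → Standard License not required.
(h) closes 7:00 PM, after 6:00 PM; revenue $2,300,000 < $2,700,000; occupies leased commercial space → General Business Registration required.
(i) occupies leased commercial space (not: is a home-based business) → Operating Authorization not required.
(j) revenue $2,300,000 > $2,150,000; closes 7:00 PM, at/before 8:00 PM → Annual Authorization required.
(k) offers tattoo or body-art services; occupies leased commercial space → Trade Certificate required.
(l) occupies leased commercial space (not: operates from an industrially zoned site) → Regulatory Registration not required.

Annual Authorization, General Business Registration, Late-Night Authorization, Operating Certificate, Trade Certificate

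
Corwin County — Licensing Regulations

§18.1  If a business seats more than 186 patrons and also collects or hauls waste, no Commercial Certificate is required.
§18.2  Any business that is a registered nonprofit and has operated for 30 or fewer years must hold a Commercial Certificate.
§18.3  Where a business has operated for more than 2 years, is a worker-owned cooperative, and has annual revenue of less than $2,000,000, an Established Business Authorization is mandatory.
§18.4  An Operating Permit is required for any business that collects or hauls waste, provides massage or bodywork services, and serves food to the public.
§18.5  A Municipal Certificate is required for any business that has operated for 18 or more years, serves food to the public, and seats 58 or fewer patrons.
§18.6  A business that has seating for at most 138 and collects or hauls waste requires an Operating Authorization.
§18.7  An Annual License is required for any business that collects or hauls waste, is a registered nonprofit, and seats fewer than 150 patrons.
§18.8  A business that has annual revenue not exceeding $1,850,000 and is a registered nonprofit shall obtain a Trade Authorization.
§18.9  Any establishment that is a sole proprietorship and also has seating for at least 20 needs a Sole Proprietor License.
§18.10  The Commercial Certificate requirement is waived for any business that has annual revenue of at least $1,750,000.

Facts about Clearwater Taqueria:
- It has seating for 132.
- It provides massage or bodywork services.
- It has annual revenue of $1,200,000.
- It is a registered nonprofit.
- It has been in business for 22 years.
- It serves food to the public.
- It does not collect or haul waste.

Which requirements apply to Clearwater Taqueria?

Commercial Certificate, Trade Authorization

§18.1 seating 132 ≤ 186; does not collect or haul waste → Commercial Certificate exemption does not apply.
§18.2 is a registered nonprofit; years in business 22 ≤ 30 → Commercial Certificate required.
§18.3 years in business 22 > 2; is a registered nonprofit (not: is a worker-owned cooperative); revenue $1,200,000 < $2,000,000 → Established Business Authorization not required.
§18.4 does not collect or haul waste; provides massage or bodywork services; serves food to the public → Operating Permit not required.
§18.5 years in business 22 ≥ 18; serves food to the public; seating 132 > 58 → Municipal Certificate not required.
§18.6 seating 132 ≤ 138; does not collect or haul waste → Operating Authorization not required.
§18.7 does not collect or haul waste; is a registered nonprofit; seating 132 < 150 → Annual License not required.
§18.8 revenue $1,200,000 ≤ $1,850,000; is a registered nonprofit → Trade Authorization required.
§18.9 is a registered nonprofit (not: is a sole proprietorship); seating 132 ≥ 20 → Sole Proprietor License not required.
§18.10 revenue $1,200,000 < $1,750,000 → Commercial Certificate exemption does not apply.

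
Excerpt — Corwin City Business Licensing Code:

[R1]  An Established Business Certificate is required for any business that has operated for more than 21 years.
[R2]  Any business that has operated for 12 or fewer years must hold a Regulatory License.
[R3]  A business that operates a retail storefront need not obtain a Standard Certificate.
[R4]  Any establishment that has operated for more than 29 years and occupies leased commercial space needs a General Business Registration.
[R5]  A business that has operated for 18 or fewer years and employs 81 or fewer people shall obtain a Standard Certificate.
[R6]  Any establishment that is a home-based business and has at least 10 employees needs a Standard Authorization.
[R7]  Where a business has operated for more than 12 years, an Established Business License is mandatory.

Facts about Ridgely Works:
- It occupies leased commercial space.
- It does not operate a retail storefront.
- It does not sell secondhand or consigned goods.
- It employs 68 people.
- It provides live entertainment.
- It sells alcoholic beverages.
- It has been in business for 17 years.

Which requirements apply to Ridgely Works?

Established Business License, Standard Certificate

[R1] years in business 17 ≤ 21 → Established Business Certificate not required.
[R2] years in business 17 > 12 → Regulatory License not required.
[R3] does not operate a retail storefront → Standard Certificate exemption does not apply.
[R4] years in business 17 ≤ 29; occupies leased commercial space → General Business Registration not required.
[R5] years in business 17 ≤ 18; employees 68 ≤ 81 → Standard Certificate required.
[R6] occupies leased commercial space (not: is a home-based business); employees 68 ≥ 10 → Standard Authorization not required.
[R7] years in business 17 > 12 → Established Business License required.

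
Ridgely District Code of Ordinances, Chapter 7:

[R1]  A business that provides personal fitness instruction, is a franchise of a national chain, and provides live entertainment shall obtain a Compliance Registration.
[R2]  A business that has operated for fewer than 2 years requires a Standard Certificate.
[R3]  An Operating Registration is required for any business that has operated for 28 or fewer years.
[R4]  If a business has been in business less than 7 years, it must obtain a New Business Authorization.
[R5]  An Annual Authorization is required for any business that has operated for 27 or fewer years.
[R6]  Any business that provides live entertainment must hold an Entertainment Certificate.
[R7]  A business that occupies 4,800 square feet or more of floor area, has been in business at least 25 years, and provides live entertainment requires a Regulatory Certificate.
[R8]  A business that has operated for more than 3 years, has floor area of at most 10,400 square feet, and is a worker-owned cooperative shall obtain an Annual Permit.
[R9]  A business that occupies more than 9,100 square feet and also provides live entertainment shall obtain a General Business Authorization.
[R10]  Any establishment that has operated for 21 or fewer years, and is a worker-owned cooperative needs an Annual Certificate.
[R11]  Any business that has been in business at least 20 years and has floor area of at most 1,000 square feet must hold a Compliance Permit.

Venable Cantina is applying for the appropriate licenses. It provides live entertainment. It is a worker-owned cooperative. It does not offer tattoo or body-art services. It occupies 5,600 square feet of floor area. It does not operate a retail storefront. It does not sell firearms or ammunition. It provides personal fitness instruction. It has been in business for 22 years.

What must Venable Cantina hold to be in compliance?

[R1] provides personal fitness instruction; is a worker-owned cooperative (not: is a franchise of a national chain); provides live entertainment → Compliance Registration not required.
[R2] years in business 22 ≥ 2 → Standard Certificate not required.
[R3] years in business 22 ≤ 28 → Operating Registration required.
[R4] years in business 22 ≥ 7 → New Business Authorization not required.
[R5] years in business 22 ≤ 27 → Annual Authorization required.
[R6] provides live entertainment → Entertainment Certificate required.
[R7] floor area 5,600 square feet ≥ 4,800 square feet; years in business 22 < 25; provides live entertainment → Regulatory Certificate not required.
[R8] years in business 22 > 3; floor area 5,600 square feet ≤ 10,400 square feet; is a worker-owned cooperative → Annual Permit required.
[R9] floor area 5,600 square feet ≤ 9,100 square feet; provides live entertainment → General Business Authorization not required.
[R10] years in business 22 > 21; is a worker-owned cooperative → Annual Certificate not required.
[R11] years in business 22 ≥ 20; floor area 5,600 square feet > 1,000 square feet → Compliance Permit not required.

Annual Authorization, Annual Permit, Entertainment Certificate, Operating Registration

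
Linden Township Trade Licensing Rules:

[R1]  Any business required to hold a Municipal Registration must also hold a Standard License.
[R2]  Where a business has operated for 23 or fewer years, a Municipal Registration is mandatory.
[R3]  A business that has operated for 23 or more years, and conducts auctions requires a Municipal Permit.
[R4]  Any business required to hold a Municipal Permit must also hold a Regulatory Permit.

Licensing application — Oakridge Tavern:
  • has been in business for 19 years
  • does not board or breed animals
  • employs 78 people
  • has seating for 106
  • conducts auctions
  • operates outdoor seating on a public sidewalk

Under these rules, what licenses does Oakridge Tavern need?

[R1] Municipal Registration is required → Standard License also required.
[R2] years in business 19 ≤ 23 → Municipal Registration required.
[R3] years in business 19 < 23; conducts auctions → Municipal Permit not required.
[R4] Municipal Permit is not required → no effect.

Municipal Registration, Standard License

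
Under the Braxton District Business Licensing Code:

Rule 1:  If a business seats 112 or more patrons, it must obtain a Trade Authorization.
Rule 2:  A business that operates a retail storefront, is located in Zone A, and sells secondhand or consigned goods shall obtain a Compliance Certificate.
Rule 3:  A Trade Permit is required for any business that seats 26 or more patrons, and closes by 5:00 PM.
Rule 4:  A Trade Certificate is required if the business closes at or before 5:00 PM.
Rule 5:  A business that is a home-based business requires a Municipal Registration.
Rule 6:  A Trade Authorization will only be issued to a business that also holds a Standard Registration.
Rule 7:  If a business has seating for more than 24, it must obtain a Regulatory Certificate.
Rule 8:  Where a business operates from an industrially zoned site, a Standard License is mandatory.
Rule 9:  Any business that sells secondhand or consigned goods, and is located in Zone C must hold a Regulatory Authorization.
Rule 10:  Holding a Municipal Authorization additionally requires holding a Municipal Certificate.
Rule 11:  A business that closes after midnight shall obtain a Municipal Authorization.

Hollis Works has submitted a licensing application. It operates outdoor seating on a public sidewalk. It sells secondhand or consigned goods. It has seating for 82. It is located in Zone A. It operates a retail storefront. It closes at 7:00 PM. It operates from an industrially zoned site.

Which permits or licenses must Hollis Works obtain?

Rule 1: seating 82 < 112 → Trade Authorization not required.
Rule 2: operates a retail storefront; is located in Zone A; sells secondhand or consigned goods → Compliance Certificate required.
Rule 3: seating 82 ≥ 26; closes 7:00 PM, after 5:00 PM → Trade Permit not required.
Rule 4: closes 7:00 PM, after 5:00 PM → Trade Certificate not required.
Rule 5: operates from an industrially zoned site (not: is a home-based business) → Municipal Registration not required.
Rule 6: Trade Authorization is not required → no effect.
Rule 7: seating 82 > 24 → Regulatory Certificate required.
Rule 8: operates from an industrially zoned site → Standard License required.
Rule 9: sells secondhand or consigned goods; is located in Zone A (not: is located in Zone C) → Regulatory Authorization not required.
Rule 10: Municipal Authorization is not required → no effect.
Rule 11: closes 7:00 PM, at/before midnight → Municipal Authorization not required.

Compliance Certificate, Regulatory Certificate, Standard License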